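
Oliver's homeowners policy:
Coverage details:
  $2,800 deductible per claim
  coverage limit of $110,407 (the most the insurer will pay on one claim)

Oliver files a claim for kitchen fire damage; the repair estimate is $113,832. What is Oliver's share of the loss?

Subtract the deductible: $113,832 − $2,800 = $111,032.
Since $111,032 > $110,407, the payout is capped at $110,407.
Out of pocket: $113,832 − $110,407 = $3,425.

$3,425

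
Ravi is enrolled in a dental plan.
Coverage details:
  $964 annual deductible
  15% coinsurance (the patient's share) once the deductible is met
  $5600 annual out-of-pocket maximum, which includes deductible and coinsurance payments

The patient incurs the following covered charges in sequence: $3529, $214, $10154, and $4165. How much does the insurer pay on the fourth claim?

$3540.25

Claim 1 — $3529: deductible takes $964, $2565 remains; 15% of $2565 = $384.75. Patient pays $1348.75; OOP now $1348.75. Insurer: $3529 − $1348.75 = $2180.25.
Claim 2 — $214: deductible already satisfied, so patient's share is 15% × $214 = $32.10. Patient owes $32.10 (running OOP $1380.85). Plan pays $214 − $32.10 = $181.90.
Claim 3 — $10154: 15% coinsurance on $10154 = $1523.10. Patient owes $1523.10 (running OOP $2903.95). Insurer: $10154 − $1523.10 = $8630.90.
Claim 4 — $4165: 15% coinsurance on $4165 = $624.75. Patient owes $624.75 (running OOP $3528.70). Insurer: $4165 − $624.75 = $3540.25.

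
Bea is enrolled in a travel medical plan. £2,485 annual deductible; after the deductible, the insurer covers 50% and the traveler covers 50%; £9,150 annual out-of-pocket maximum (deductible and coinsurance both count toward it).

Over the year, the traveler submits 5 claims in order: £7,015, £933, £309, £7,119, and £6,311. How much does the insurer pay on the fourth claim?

£3,559.50

Claim 1 — £7,015: deductible takes £2,485, £4,530 remains; traveler's 50% is £2,265. Traveler owes £4,750 (running OOP £4,750). Plan pays £7,015 − £4,750 = £2,265.
Claim 2 — £933: deductible met; 50% of £933 = £466.50. Traveler pays £466.50; OOP now £5,216.50. Plan pays £933 − £466.50 = £466.50.
Claim 3 — £309: deductible already satisfied, so traveler's share is 50% × £309 = £154.50. Traveler pays £154.50; OOP now £5,371. Insurer: £309 − £154.50 = £154.50.
Claim 4 — £7,119: deductible already satisfied, so traveler's share is 50% × £7,119 = £3,559.50. Cost to traveler: £3,559.50. OOP to date £8,930.50. Insurer: £7,119 − £3,559.50 = £3,559.50.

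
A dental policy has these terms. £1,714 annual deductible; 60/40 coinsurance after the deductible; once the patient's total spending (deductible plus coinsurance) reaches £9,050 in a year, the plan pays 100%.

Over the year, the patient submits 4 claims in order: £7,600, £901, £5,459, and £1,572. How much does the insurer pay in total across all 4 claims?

Bill 1, £7,600: deductible takes £1,714, £5,886 remains; coinsurance £5,886 × 40% = £2,354.40. Patient owes £4,068.40 (running OOP £4,068.40). Plan pays £7,600 − £4,068.40 = £3,531.60.
Bill 2, £901: deductible met; 40% of £901 = £360.40. Patient owes £360.40 (running OOP £4,428.80). Plan pays £901 − £360.40 = £540.60.
Bill 3, £5,459: deductible met; 40% of £5,459 = £2,183.60. Patient pays £2,183.60; OOP now £6,612.40. Plan pays £5,459 − £2,183.60 = £3,275.40.
Bill 4, £1,572: deductible met; 40% of £1,572 = £628.80. Cost to patient: £628.80. OOP to date £7,241.20. Plan pays £1,572 − £628.80 = £943.20.
Insurer total: £3,531.60 + £540.60 + £3,275.40 + £943.20 = £8,290.80.

£8,290.80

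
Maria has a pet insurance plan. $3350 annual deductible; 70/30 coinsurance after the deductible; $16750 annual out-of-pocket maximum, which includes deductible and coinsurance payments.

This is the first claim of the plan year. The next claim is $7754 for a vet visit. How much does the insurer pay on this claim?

The full $3350 deductible is still open; $3350 of this bill applies to it.
That leaves $7754 − $3350 = $4404 for coinsurance.
30% of $4404 = $1321.20 falls to the owner.
That puts the owner's cost at $3350 + $1321.20 = $4671.20 before any cap.
Year-to-date out-of-pocket becomes $0 + $4671.20 = $4671.20, still under the $16750 maximum, so no cap applies.
The plan picks up $7754 − $4671.20 = $3082.80.

$3082.80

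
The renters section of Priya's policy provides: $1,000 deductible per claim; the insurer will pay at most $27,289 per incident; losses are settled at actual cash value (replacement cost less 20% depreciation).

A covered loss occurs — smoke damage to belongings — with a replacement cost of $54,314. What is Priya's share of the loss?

Actual cash value after 20% depreciation: $54,314 × 80% = $43,451.20.
After the deductible, $43,451.20 − $1,000 = $42,451.20 remains.
$42,451.20 exceeds the $27,289 limit, so the insurer pays the limit: $27,289.
The tenant bears the rest of the original loss: $54,314 − $27,289 = $27,025.

$27,025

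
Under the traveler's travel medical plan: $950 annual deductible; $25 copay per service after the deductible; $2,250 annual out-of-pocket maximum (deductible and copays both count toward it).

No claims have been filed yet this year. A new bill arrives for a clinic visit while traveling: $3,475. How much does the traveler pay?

$975

Nothing has been paid toward the $950 deductible, so the first $950 of this charge is applied there.
That leaves $3,475 − $950 = $2,525 for the copay.
Copay on this service: $25.
So the traveler owes $950 + $25 = $975 before any cap.
Year-to-date out-of-pocket becomes $0 + $975 = $975, still under the $2,250 maximum, so no cap applies.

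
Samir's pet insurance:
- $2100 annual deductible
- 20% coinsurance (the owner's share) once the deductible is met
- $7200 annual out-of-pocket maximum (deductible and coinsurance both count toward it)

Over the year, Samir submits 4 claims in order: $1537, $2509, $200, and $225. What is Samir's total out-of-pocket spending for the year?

Claim 1 — $1537: all of it applies to the deductible. Cost to owner: $1537. OOP to date $1537.
Claim 2 — $2509: $563 finishes the deductible; $1946 goes to coinsurance; coinsurance $1946 × 20% = $389.20. Owner pays $952.20; OOP now $2489.20.
Claim 3 — $200: deductible met; 20% of $200 = $40. Owner pays $40; OOP now $2529.20.
Claim 4 — $225: deductible met; 20% of $225 = $45. Owner owes $45 (running OOP $2574.20).
Summing the owner's payments: $1537 + $952.20 + $40 + $45 = $2574.20.

$2574.20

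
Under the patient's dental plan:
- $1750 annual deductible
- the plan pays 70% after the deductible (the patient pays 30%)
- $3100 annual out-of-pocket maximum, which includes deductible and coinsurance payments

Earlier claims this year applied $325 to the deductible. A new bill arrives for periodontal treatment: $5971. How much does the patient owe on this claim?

$2775

Deductible still to meet: $1750 − $325 = $1425.
After the $1425 deductible portion, $5971 − $1425 = $4546 is subject to coinsurance.
Coinsurance: $4546 × 30% = $1363.80.
That puts the patient's cost at $1425 + $1363.80 = $2788.80 before any cap.
Year-to-date out-of-pocket would reach $325 + $2788.80 = $3113.80, above the $3100 maximum, so the patient pays only $3100 − $325 = $2775.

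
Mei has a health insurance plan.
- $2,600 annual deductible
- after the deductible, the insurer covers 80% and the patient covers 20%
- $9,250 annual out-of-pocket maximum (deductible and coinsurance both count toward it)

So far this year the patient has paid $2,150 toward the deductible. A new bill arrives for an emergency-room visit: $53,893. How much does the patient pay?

$2,150 of the $2,600 deductible is already met, leaving $450.
After the $450 deductible portion, $53,893 − $450 = $53,443 is subject to coinsurance.
Coinsurance: $53,443 × 20% = $10,688.60.
So the patient owes $450 + $10,688.60 = $11,138.60 before any cap.
Adding $11,138.60 to the $2,150 already spent would give $13,288.60, which exceeds the $9,250 cap; the patient pays just $9,250 − $2,150 = $7,100.

$7,100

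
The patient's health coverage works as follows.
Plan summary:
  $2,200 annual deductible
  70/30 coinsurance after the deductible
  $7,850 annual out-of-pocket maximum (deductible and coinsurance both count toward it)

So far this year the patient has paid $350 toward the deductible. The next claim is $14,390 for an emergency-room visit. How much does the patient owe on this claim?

Remaining deductible: $2,200 − $350 = $1,850.
The remaining $12,540 (= $14,390 − $1,850) moves to coinsurance.
Coinsurance: $12,540 × 30% = $3,762.
That puts the patient's cost at $1,850 + $3,762 = $5,612 before any cap.
Total out-of-pocket so far would be $350 + $5,612 = $5,962, below the $7,850 cap — no reduction.

$5,612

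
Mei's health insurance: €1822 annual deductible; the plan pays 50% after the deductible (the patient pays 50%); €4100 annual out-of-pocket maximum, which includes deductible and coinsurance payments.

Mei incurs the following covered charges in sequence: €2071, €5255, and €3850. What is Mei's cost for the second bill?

Claim 1 (€2071): deductible takes €1822, €249 remains; 50% of €249 = €124.50. Cost to patient: €1946.50. OOP to date €1946.50.
Claim 2 (€5255): 50% coinsurance on €5255 = €2627.50. OOP would hit €4574 > €4100, so the cap limits the patient to €4100 − €1946.50 = €2153.50.

€2153.50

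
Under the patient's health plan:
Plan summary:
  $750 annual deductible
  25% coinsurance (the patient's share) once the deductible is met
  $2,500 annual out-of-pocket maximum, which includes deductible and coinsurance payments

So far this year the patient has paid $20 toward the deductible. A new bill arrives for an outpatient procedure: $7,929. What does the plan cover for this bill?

$20 of the $750 deductible is already met, leaving $730.
The remaining $7,199 (= $7,929 − $730) moves to coinsurance.
Coinsurance: $7,199 × 25% = $1,799.75.
So the patient owes $730 + $1,799.75 = $2,529.75 before any cap.
That would bring total out-of-pocket to $2,549.75, past the $2,500 cap. The patient is capped at $2,500 − $20 = $2,480 on this claim.
The insurer covers the remainder: $7,929 − $2,480 = $5,449.

$5,449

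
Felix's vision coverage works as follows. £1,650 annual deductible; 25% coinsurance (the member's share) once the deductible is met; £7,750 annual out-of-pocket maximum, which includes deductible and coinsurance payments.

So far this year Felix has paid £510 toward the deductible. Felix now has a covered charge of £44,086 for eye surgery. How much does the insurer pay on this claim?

Remaining deductible: £1,650 − £510 = £1,140.
The remaining £42,946 (= £44,086 − £1,140) moves to coinsurance.
25% of £42,946 = £10,736.50 falls to the member.
So the member owes £1,140 + £10,736.50 = £11,876.50 before any cap.
Adding £11,876.50 to the £510 already spent would give £12,386.50, which exceeds the £7,750 cap; the member pays just £7,750 − £510 = £7,240.
The plan picks up £44,086 − £7,240 = £36,846.

£36,846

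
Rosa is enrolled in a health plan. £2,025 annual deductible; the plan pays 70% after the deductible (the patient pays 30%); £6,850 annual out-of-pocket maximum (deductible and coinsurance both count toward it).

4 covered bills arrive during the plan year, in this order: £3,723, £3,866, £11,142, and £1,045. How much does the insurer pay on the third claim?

£7,986.20

Claim 1 (£3,723): £2,025 finishes the deductible; £1,698 goes to coinsurance; patient's 30% is £509.40. Patient owes £2,534.40 (running OOP £2,534.40). Plan pays £3,723 − £2,534.40 = £1,188.60.
Claim 2 (£3,866): deductible already satisfied, so patient's share is 30% × £3,866 = £1,159.80. Patient pays £1,159.80; OOP now £3,694.20. Insurer: £3,866 − £1,159.80 = £2,706.20.
Claim 3 (£11,142): deductible already satisfied, so patient's share is 30% × £11,142 = £3,342.60. OOP would hit £7,036.80 > £6,850, so the cap limits the patient to £6,850 − £3,694.20 = £3,155.80. Plan pays £11,142 − £3,155.80 = £7,986.20.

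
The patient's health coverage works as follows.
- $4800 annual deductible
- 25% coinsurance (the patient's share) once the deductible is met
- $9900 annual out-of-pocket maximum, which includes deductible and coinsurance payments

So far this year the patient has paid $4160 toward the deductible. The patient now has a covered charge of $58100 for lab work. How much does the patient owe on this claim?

Deductible still to meet: $4800 − $4160 = $640.
The remaining $57460 (= $58100 − $640) moves to coinsurance.
Patient's 25% share of $57460 is $14365.
So the patient owes $640 + $14365 = $15005 before any cap.
Adding $15005 to the $4160 already spent would give $19165, which exceeds the $9900 cap; the patient pays just $9900 − $4160 = $5740.

$5740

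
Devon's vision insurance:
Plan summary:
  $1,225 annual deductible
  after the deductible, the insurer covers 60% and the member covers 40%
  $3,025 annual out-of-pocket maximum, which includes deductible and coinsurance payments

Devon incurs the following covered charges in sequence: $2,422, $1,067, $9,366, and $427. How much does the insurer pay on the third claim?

$8,471.60

Bill 1, $2,422: deductible takes $1,225, $1,197 remains; 40% of $1,197 = $478.80. Member owes $1,703.80 (running OOP $1,703.80). Plan pays $2,422 − $1,703.80 = $718.20.
Bill 2, $1,067: deductible already satisfied, so member's share is 40% × $1,067 = $426.80. Member pays $426.80; OOP now $2,130.60. Plan pays $1,067 − $426.80 = $640.20.
Bill 3, $9,366: 40% coinsurance on $9,366 = $3,746.40. That would push OOP to $5,877, over the $3,025 cap, so member pays $3,025 − $2,130.60 = $894.40. Plan pays $9,366 − $894.40 = $8,471.60.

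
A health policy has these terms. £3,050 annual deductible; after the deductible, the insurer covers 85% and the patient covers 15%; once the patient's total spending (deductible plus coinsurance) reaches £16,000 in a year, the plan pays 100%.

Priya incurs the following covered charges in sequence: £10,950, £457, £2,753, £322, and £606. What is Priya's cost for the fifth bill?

Claim 1 — £10,950: £3,050 to deductible, leaving £7,900; coinsurance £7,900 × 15% = £1,185. Patient pays £4,235; OOP now £4,235.
Claim 2 — £457: deductible met; 15% of £457 = £68.55. Patient pays £68.55; OOP now £4,303.55.
Claim 3 — £2,753: deductible already satisfied, so patient's share is 15% × £2,753 = £412.95. Cost to patient: £412.95. OOP to date £4,716.50.
Claim 4 — £322: 15% coinsurance on £322 = £48.30. Cost to patient: £48.30. OOP to date £4,764.80.
Claim 5 — £606: 15% coinsurance on £606 = £90.90. Patient pays £90.90; OOP now £4,855.70.

£90.90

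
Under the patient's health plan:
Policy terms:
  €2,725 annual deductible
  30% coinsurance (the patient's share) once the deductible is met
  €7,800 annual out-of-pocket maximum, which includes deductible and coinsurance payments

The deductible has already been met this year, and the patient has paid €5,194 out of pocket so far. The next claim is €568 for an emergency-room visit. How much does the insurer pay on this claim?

€397.60

With the deductible met, the entire €568 is subject to coinsurance.
30% of €568 = €170.40 falls to the patient.
Total out-of-pocket so far would be €5,194 + €170.40 = €5,364.40, below the €7,800 cap — no reduction.
The insurer covers the remainder: €568 − €170.40 = €397.60.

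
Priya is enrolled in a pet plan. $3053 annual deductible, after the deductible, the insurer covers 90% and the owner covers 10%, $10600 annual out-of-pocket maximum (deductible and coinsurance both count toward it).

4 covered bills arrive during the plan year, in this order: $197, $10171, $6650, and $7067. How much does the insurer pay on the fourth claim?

Claim 1 — $197: all of it applies to the deductible. Owner owes $197 (running OOP $197). Insurer: $197 − $197 = $0.
Claim 2 — $10171: $2856 to deductible, leaving $7315; coinsurance $7315 × 10% = $731.50. Cost to owner: $3587.50. OOP to date $3784.50. Plan pays $10171 − $3587.50 = $6583.50.
Claim 3 — $6650: deductible met; 10% of $6650 = $665. Owner owes $665 (running OOP $4449.50). Plan pays $6650 − $665 = $5985.
Claim 4 — $7067: 10% coinsurance on $7067 = $706.70. Owner pays $706.70; OOP now $5156.20. Plan pays $7067 − $706.70 = $6360.30.

$6360.30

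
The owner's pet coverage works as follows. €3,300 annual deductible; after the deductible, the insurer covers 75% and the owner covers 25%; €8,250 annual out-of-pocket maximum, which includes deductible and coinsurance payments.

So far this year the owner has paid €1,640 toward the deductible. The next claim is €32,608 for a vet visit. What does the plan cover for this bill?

€1,640 of the €3,300 deductible is already met, leaving €1,660.
That leaves €32,608 − €1,660 = €30,948 for coinsurance.
25% of €30,948 = €7,737 falls to the owner.
Owner responsibility before any cap: €1,660 + €7,737 = €9,397.
That would bring total out-of-pocket to €11,037, past the €8,250 cap. The owner is capped at €8,250 − €1,640 = €6,610 on this claim.
Insurer pays the balance: €32,608 − €6,610 = €25,998.

€25,998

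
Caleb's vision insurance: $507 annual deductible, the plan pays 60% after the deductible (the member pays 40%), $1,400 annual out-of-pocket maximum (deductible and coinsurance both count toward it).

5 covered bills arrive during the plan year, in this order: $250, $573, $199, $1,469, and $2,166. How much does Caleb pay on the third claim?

Claim 1 — $250: all of it applies to the deductible. Cost to member: $250. OOP to date $250.
Claim 2 — $573: $257 finishes the deductible; $316 goes to coinsurance; coinsurance $316 × 40% = $126.40. Member pays $383.40; OOP now $633.40.
Claim 3 — $199: deductible met; 40% of $199 = $79.60. Member owes $79.60 (running OOP $713).

$79.60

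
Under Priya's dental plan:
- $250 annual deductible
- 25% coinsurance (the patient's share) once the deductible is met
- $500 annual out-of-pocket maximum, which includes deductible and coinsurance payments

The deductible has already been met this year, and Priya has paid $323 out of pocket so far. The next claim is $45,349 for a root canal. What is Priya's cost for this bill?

The deductible is already satisfied, so the full bill goes to coinsurance.
Patient's 25% share of $45,349 is $11,337.25.
Year-to-date out-of-pocket would reach $323 + $11,337.25 = $11,660.25, above the $500 maximum, so the patient pays only $500 − $323 = $177.

$177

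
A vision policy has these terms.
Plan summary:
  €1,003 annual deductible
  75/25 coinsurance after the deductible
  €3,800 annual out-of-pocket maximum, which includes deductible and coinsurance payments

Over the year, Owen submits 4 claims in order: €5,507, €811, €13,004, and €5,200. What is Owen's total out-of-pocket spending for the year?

€3,800

Claim 1 (€5,507): €1,003 finishes the deductible; €4,504 goes to coinsurance; coinsurance €4,504 × 25% = €1,126. Cost to member: €2,129. OOP to date €2,129.
Claim 2 (€811): deductible met; 25% of €811 = €202.75. Member pays €202.75; OOP now €2,331.75.
Claim 3 (€13,004): deductible already satisfied, so member's share is 25% × €13,004 = €3,251. OOP would hit €5,582.75 > €3,800, so the cap limits the member to €3,800 − €2,331.75 = €1,468.25.
Claim 4 (€5,200): deductible met; 25% of €5,200 = €1,300. Adding that to €3,800 gives €5,100, past the €3,800 cap; member pays only €3,800 − €3,800 = €0.
Summing the member's payments: €2,129 + €202.75 + €1,468.25 + €0 = €3,800.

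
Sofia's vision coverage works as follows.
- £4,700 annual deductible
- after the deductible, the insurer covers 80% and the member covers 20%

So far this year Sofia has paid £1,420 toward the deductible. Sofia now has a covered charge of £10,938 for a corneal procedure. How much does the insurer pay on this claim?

£6,126.40

Deductible still to meet: £4,700 − £1,420 = £3,280.
After the £3,280 deductible portion, £10,938 − £3,280 = £7,658 is subject to coinsurance.
20% of £7,658 = £1,531.60 falls to the member.
So the member owes £3,280 + £1,531.60 = £4,811.60.
The plan picks up £10,938 − £4,811.60 = £6,126.40.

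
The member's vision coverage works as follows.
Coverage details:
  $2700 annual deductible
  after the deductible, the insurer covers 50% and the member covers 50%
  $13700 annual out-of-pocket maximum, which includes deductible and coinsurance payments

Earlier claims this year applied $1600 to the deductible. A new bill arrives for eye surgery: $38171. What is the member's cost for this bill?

$12100

$1600 of the $2700 deductible is already met, leaving $1100.
After the $1100 deductible portion, $38171 − $1100 = $37071 is subject to coinsurance.
50% of $37071 = $18535.50 falls to the member.
That puts the member's cost at $1100 + $18535.50 = $19635.50 before any cap.
Year-to-date out-of-pocket would reach $1600 + $19635.50 = $21235.50, above the $13700 maximum, so the member pays only $13700 − $1600 = $12100.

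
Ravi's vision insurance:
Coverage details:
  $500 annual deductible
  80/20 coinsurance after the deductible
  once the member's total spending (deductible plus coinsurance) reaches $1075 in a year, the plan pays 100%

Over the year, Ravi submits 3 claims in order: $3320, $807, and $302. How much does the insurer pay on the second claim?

Bill 1, $3320: $500 to deductible, leaving $2820; 20% of $2820 = $564. Member pays $1064; OOP now $1064. Plan pays $3320 − $1064 = $2256.
Bill 2, $807: 20% coinsurance on $807 = $161.40. Adding that to $1064 gives $1225.40, past the $1075 cap; member pays only $1075 − $1064 = $11. Insurer: $807 − $11 = $796.

$796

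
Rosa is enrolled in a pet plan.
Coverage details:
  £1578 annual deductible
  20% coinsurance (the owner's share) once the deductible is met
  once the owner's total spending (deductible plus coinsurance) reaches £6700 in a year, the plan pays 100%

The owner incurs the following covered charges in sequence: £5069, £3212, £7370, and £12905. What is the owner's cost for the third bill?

£1474

Claim 1 (£5069): £1578 finishes the deductible; £3491 goes to coinsurance; 20% of £3491 = £698.20. Cost to owner: £2276.20. OOP to date £2276.20.
Claim 2 (£3212): deductible already satisfied, so owner's share is 20% × £3212 = £642.40. Owner owes £642.40 (running OOP £2918.60).
Claim 3 (£7370): deductible already satisfied, so owner's share is 20% × £7370 = £1474. Owner owes £1474 (running OOP £4392.60).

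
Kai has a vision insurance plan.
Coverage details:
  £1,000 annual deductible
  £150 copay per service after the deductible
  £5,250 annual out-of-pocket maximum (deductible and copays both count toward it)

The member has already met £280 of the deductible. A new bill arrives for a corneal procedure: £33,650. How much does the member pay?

£870

Remaining deductible: £1,000 − £280 = £720.
The remaining £32,930 (= £33,650 − £720) moves to the copay.
Copay on this service: £150.
So the member owes £720 + £150 = £870 before any cap.
Total out-of-pocket so far would be £280 + £870 = £1,150, below the £5,250 cap — no reduction.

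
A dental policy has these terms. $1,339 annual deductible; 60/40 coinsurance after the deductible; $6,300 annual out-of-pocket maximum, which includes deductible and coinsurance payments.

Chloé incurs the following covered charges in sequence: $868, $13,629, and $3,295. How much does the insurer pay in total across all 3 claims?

Claim 1 — $868: fully absorbed by the deductible. Patient pays $868; OOP now $868. Plan pays $868 − $868 = $0.
Claim 2 — $13,629: deductible takes $471, $13,158 remains; coinsurance $13,158 × 40% = $5,263.20. Deductible plus coinsurance: $471 + $5,263.20 = $5,734.20. That would push OOP to $6,602.20, over the $6,300 cap, so patient pays $6,300 − $868 = $5,432. Plan pays $13,629 − $5,432 = $8,197.
Claim 3 — $3,295: deductible met; 40% of $3,295 = $1,318. OOP would hit $7,618 > $6,300, so the cap limits the patient to $6,300 − $6,300 = $0. Insurer: $3,295 − $0 = $3,295.
Insurer total: $0 + $8,197 + $3,295 = $11,492.

$11,492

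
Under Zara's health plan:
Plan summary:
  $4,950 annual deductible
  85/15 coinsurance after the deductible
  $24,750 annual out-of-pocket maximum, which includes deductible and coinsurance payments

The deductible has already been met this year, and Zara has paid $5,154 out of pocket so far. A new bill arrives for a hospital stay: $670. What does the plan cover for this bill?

With the deductible met, the entire $670 is subject to coinsurance.
15% of $670 = $100.50 falls to the patient.
Year-to-date out-of-pocket becomes $5,154 + $100.50 = $5,254.50, still under the $24,750 maximum, so no cap applies.
The insurer covers the remainder: $670 − $100.50 = $569.50.

$569.50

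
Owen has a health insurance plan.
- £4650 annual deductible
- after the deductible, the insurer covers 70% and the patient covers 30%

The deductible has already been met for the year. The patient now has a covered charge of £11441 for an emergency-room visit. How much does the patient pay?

£3432.30

With the deductible met, the entire £11441 is subject to coinsurance.
Patient's 30% share of £11441 is £3432.30.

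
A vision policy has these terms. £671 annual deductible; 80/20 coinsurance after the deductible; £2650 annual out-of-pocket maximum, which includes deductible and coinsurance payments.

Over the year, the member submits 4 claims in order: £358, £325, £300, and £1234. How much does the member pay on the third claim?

£60

#1 (£358): entire amount goes to the deductible. Member pays £358; OOP now £358.
#2 (£325): deductible takes £313, £12 remains; coinsurance £12 × 20% = £2.40. Member pays £315.40; OOP now £673.40.
#3 (£300): 20% coinsurance on £300 = £60. Member owes £60 (running OOP £733.40).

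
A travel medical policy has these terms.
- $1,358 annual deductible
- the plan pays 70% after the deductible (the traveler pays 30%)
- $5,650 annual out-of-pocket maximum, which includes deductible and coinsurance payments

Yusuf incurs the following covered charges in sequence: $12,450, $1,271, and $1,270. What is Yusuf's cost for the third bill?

Claim 1 — $12,450: deductible takes $1,358, $11,092 remains; coinsurance $11,092 × 30% = $3,327.60. Traveler owes $4,685.60 (running OOP $4,685.60).
Claim 2 — $1,271: deductible already satisfied, so traveler's share is 30% × $1,271 = $381.30. Traveler pays $381.30; OOP now $5,066.90.
Claim 3 — $1,270: deductible met; 30% of $1,270 = $381. Traveler owes $381 (running OOP $5,447.90).

$381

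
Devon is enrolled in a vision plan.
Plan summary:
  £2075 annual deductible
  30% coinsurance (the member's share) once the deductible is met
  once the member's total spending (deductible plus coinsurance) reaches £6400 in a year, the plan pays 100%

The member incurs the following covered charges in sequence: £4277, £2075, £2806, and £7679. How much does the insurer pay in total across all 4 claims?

£10437

#1 (£4277): deductible takes £2075, £2202 remains; member's 30% is £660.60. Member owes £2735.60 (running OOP £2735.60). Insurer: £4277 − £2735.60 = £1541.40.
#2 (£2075): 30% coinsurance on £2075 = £622.50. Cost to member: £622.50. OOP to date £3358.10. Plan pays £2075 − £622.50 = £1452.50.
#3 (£2806): deductible met; 30% of £2806 = £841.80. Cost to member: £841.80. OOP to date £4199.90. Plan pays £2806 − £841.80 = £1964.20.
#4 (£7679): 30% coinsurance on £7679 = £2303.70. OOP would hit £6503.60 > £6400, so the cap limits the member to £6400 − £4199.90 = £2200.10. Insurer: £7679 − £2200.10 = £5478.90.
Insurer total = bills − member's total = £16837 − £6400 = £10437.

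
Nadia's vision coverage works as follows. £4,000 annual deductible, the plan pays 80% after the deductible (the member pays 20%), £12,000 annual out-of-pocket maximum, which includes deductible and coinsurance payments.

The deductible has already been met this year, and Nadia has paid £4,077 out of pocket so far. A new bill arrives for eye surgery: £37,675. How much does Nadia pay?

£7,535

The deductible is already satisfied, so the full bill goes to coinsurance.
20% of £37,675 = £7,535 falls to the member.
Year-to-date out-of-pocket becomes £4,077 + £7,535 = £11,612, still under the £12,000 maximum, so no cap applies.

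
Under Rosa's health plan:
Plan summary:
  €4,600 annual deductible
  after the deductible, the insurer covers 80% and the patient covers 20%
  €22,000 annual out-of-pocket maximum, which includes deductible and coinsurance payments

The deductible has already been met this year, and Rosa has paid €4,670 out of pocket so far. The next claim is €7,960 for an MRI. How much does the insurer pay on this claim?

With the deductible met, the entire €7,960 is subject to coinsurance.
Patient's 20% share of €7,960 is €1,592.
Total out-of-pocket so far would be €4,670 + €1,592 = €6,262, below the €22,000 cap — no reduction.
The plan picks up €7,960 − €1,592 = €6,368.

€6,368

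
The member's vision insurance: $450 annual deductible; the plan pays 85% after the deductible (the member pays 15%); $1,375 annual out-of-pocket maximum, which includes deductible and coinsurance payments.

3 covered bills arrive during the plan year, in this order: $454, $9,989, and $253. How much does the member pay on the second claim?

Claim 1 — $454: deductible takes $450, $4 remains; 15% of $4 = $0.60. Cost to member: $450.60. OOP to date $450.60.
Claim 2 — $9,989: deductible met; 15% of $9,989 = $1,498.35. That would push OOP to $1,948.95, over the $1,375 cap, so member pays $1,375 − $450.60 = $924.40.

$924.40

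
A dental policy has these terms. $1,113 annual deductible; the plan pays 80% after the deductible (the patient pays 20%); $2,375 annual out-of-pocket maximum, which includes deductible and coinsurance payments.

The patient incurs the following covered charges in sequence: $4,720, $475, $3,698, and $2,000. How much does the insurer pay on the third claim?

#1 ($4,720): $1,113 to deductible, leaving $3,607; patient's 20% is $721.40. Cost to patient: $1,834.40. OOP to date $1,834.40. Insurer: $4,720 − $1,834.40 = $2,885.60.
#2 ($475): deductible met; 20% of $475 = $95. Patient owes $95 (running OOP $1,929.40). Insurer: $475 − $95 = $380.
#3 ($3,698): deductible already satisfied, so patient's share is 20% × $3,698 = $739.60. OOP would hit $2,669 > $2,375, so the cap limits the patient to $2,375 − $1,929.40 = $445.60. Insurer: $3,698 − $445.60 = $3,252.40.

$3,252.40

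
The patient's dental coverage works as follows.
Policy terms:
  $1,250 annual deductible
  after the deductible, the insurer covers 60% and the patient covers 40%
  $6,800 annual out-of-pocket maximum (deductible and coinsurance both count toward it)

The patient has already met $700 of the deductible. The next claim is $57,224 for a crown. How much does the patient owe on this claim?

$6,100

$700 of the $1,250 deductible is already met, leaving $550.
The remaining $56,674 (= $57,224 − $550) moves to coinsurance.
Patient's 40% share of $56,674 is $22,669.60.
So the patient owes $550 + $22,669.60 = $23,219.60 before any cap.
Year-to-date out-of-pocket would reach $700 + $23,219.60 = $23,919.60, above the $6,800 maximum, so the patient pays only $6,800 − $700 = $6,100.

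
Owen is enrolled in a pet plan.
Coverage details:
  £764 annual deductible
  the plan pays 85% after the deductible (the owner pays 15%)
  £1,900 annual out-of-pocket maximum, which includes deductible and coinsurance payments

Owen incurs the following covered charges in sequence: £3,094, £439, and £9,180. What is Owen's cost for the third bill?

£720.65

Bill 1, £3,094: £764 finishes the deductible; £2,330 goes to coinsurance; owner's 15% is £349.50. Owner pays £1,113.50; OOP now £1,113.50.
Bill 2, £439: 15% coinsurance on £439 = £65.85. Cost to owner: £65.85. OOP to date £1,179.35.
Bill 3, £9,180: deductible already satisfied, so owner's share is 15% × £9,180 = £1,377. Adding that to £1,179.35 gives £2,556.35, past the £1,900 cap; owner pays only £1,900 − £1,179.35 = £720.65.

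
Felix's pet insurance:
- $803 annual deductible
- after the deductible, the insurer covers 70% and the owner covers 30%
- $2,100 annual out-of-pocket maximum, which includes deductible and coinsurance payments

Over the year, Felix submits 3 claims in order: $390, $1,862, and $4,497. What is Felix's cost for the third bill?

$862.30

Bill 1, $390: fully absorbed by the deductible. Owner owes $390 (running OOP $390).
Bill 2, $1,862: $413 to deductible, leaving $1,449; owner's 30% is $434.70. Owner owes $847.70 (running OOP $1,237.70).
Bill 3, $4,497: 30% coinsurance on $4,497 = $1,349.10. That would push OOP to $2,586.80, over the $2,100 cap, so owner pays $2,100 − $1,237.70 = $862.30.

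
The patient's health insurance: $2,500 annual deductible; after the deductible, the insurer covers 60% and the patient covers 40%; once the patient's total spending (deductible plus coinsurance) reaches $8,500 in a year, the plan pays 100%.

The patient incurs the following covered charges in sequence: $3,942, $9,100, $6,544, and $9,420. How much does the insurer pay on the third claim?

$4,760.80

#1 ($3,942): $2,500 to deductible, leaving $1,442; coinsurance $1,442 × 40% = $576.80. Patient owes $3,076.80 (running OOP $3,076.80). Insurer: $3,942 − $3,076.80 = $865.20.
#2 ($9,100): 40% coinsurance on $9,100 = $3,640. Cost to patient: $3,640. OOP to date $6,716.80. Plan pays $9,100 − $3,640 = $5,460.
#3 ($6,544): 40% coinsurance on $6,544 = $2,617.60. Adding that to $6,716.80 gives $9,334.40, past the $8,500 cap; patient pays only $8,500 − $6,716.80 = $1,783.20. Insurer: $6,544 − $1,783.20 = $4,760.80.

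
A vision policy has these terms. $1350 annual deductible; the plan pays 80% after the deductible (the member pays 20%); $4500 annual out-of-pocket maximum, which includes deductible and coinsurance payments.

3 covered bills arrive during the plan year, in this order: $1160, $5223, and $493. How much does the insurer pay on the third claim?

Claim 1 ($1160): all of it applies to the deductible. Member owes $1160 (running OOP $1160). Plan pays $1160 − $1160 = $0.
Claim 2 ($5223): $190 finishes the deductible; $5033 goes to coinsurance; 20% of $5033 = $1006.60. Cost to member: $1196.60. OOP to date $2356.60. Plan pays $5223 − $1196.60 = $4026.40.
Claim 3 ($493): deductible met; 20% of $493 = $98.60. Member owes $98.60 (running OOP $2455.20). Insurer: $493 − $98.60 = $394.40.

$394.40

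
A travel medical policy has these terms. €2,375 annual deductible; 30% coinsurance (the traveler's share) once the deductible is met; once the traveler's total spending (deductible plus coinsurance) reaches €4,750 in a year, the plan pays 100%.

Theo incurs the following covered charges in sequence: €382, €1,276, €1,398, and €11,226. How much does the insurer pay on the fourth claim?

Claim 1 (€382): fully absorbed by the deductible. Traveler owes €382 (running OOP €382). Plan pays €382 − €382 = €0.
Claim 2 (€1,276): entire amount goes to the deductible. Traveler pays €1,276; OOP now €1,658. Insurer: €1,276 − €1,276 = €0.
Claim 3 (€1,398): €717 to deductible, leaving €681; 30% of €681 = €204.30. Traveler pays €921.30; OOP now €2,579.30. Insurer: €1,398 − €921.30 = €476.70.
Claim 4 (€11,226): deductible already satisfied, so traveler's share is 30% × €11,226 = €3,367.80. That would push OOP to €5,947.10, over the €4,750 cap, so traveler pays €4,750 − €2,579.30 = €2,170.70. Insurer: €11,226 − €2,170.70 = €9,055.30.

€9,055.30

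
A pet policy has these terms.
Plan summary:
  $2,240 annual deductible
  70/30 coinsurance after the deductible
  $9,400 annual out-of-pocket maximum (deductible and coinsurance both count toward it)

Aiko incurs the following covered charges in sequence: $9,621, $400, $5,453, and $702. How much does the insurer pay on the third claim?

$3,817.10

Claim 1 ($9,621): $2,240 finishes the deductible; $7,381 goes to coinsurance; coinsurance $7,381 × 30% = $2,214.30. Cost to owner: $4,454.30. OOP to date $4,454.30. Insurer: $9,621 − $4,454.30 = $5,166.70.
Claim 2 ($400): deductible already satisfied, so owner's share is 30% × $400 = $120. Owner owes $120 (running OOP $4,574.30). Insurer: $400 − $120 = $280.
Claim 3 ($5,453): deductible already satisfied, so owner's share is 30% × $5,453 = $1,635.90. Owner owes $1,635.90 (running OOP $6,210.20). Plan pays $5,453 − $1,635.90 = $3,817.10.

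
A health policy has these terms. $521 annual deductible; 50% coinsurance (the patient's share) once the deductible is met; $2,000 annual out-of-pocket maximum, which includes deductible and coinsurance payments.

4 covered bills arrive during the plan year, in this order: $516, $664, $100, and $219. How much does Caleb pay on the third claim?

#1 ($516): all of it applies to the deductible. Patient pays $516; OOP now $516.
#2 ($664): $5 finishes the deductible; $659 goes to coinsurance; coinsurance $659 × 50% = $329.50. Patient owes $334.50 (running OOP $850.50).
#3 ($100): deductible met; 50% of $100 = $50. Patient owes $50 (running OOP $900.50).

$50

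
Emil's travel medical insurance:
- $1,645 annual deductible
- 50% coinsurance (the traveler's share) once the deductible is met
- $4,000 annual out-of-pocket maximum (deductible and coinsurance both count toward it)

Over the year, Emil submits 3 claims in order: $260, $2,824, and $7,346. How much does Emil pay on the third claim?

$1,635.50

Bill 1, $260: entire amount goes to the deductible. Cost to traveler: $260. OOP to date $260.
Bill 2, $2,824: $1,385 to deductible, leaving $1,439; traveler's 50% is $719.50. Cost to traveler: $2,104.50. OOP to date $2,364.50.
Bill 3, $7,346: deductible already satisfied, so traveler's share is 50% × $7,346 = $3,673. That would push OOP to $6,037.50, over the $4,000 cap, so traveler pays $4,000 − $2,364.50 = $1,635.50.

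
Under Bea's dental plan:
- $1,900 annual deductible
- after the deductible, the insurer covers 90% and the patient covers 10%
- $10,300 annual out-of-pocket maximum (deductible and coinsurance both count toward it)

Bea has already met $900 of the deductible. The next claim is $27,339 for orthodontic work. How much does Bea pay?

Remaining deductible: $1,900 − $900 = $1,000.
The remaining $26,339 (= $27,339 − $1,000) moves to coinsurance.
Patient's 10% share of $26,339 is $2,633.90.
That puts the patient's cost at $1,000 + $2,633.90 = $3,633.90 before any cap.
Total out-of-pocket so far would be $900 + $3,633.90 = $4,533.90, below the $10,300 cap — no reduction.

$3,633.90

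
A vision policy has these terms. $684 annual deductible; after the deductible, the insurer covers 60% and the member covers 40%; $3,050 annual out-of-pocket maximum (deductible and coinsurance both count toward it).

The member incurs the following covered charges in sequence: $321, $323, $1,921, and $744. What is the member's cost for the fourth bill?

Claim 1 — $321: entire amount goes to the deductible. Member pays $321; OOP now $321.
Claim 2 — $323: entire amount goes to the deductible. Cost to member: $323. OOP to date $644.
Claim 3 — $1,921: $40 finishes the deductible; $1,881 goes to coinsurance; coinsurance $1,881 × 40% = $752.40. Member pays $792.40; OOP now $1,436.40.
Claim 4 — $744: deductible already satisfied, so member's share is 40% × $744 = $297.60. Cost to member: $297.60. OOP to date $1,734.

$297.60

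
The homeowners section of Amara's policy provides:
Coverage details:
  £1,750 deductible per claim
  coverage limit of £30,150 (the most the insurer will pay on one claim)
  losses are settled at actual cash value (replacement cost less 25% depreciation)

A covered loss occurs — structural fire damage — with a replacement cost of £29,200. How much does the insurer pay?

£20,150

Depreciate 25%: the covered value is £29,200 × 0.75 = £21,900.
After the deductible, £21,900 − £1,750 = £20,150 remains.
£20,150 ≤ £30,150, so the limit doesn't bind; insurer pays £20,150.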